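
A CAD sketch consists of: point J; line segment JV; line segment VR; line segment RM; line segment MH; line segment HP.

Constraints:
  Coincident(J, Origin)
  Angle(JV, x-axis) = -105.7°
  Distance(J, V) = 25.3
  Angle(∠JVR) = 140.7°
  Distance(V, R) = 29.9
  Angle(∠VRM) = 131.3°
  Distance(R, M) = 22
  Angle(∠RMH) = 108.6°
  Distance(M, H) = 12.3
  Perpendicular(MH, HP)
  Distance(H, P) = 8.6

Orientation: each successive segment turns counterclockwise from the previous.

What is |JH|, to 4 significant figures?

58.89

J is at the origin; JV runs at -105.7° with length 25.3, so V = (-6.846, -24.36). ∠JVR = 140.7° gives VR at -66.40° from the x-axis; with |VR| = 29.9, R = (5.124, -51.76). ∠VRM = 131.3° gives RM at -17.70° from the x-axis; with |RM| = 22.0, M = (26.08, -58.44). ∠RMH = 108.6° gives MH at 53.70° from the x-axis; with |MH| = 12.3, H = (33.36, -48.53). Then |JH| = |H − J| = 58.89.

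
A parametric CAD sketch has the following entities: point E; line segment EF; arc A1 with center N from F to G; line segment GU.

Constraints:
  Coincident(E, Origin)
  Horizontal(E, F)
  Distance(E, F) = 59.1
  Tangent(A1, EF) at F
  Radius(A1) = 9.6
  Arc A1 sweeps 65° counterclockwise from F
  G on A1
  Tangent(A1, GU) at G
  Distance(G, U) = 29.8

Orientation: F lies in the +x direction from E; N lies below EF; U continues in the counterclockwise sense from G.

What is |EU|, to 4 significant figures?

49.89

E is at the origin; E and F share the same y with |EF| = 59.1 and F on the +x side, so F = (59.10, 0.000). Since A1 is tangent to EF there, NF ⟂ EF, so N = F + (0, -9.6) = (59.10, -9.600). On A1, F sits at bearing 90° from N; a 65° counterclockwise sweep puts G at bearing 155°, so G = N + 9.6·(cos 155°, sin 155°) = (50.40, -5.543). The tangent condition forces NG to be normal to GU, so GU runs along (−sin 155°, cos 155°); with |GU| = 29.8, U = (37.81, -32.55). Then |EU| = |U − E| = 49.89.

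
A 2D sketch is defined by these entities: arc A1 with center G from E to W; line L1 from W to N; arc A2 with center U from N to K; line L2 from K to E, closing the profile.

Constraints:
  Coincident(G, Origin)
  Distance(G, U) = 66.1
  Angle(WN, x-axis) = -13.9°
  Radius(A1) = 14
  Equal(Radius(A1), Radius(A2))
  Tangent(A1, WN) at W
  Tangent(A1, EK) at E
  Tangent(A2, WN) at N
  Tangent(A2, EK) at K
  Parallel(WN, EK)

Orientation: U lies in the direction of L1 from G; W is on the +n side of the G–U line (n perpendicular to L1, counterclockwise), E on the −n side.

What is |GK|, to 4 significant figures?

67.57

Tangency of A1 to both parallel lines with radius 14.0 puts W and E at G ± 14.0·n: W = (3.363, 13.59), E = (-3.363, -13.59). Equal radii place N and K the same way about U: N = U + 14.0·n = (67.53, -2.289), K = U − 14.0·n = (60.80, -29.47). Then |GK| = |K − G| = 67.57.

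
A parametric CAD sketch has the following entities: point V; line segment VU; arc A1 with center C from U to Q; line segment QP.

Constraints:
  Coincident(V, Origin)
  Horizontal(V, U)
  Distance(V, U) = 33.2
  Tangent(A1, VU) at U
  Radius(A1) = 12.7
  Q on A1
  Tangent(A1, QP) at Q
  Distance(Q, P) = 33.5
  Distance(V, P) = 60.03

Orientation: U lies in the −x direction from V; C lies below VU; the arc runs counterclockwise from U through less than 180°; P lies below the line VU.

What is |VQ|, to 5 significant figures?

48.226

Checks: |CQ| = 12.70 ✓; ∠(CQ, QP) = 90.00° ✓; |QP| = 33.50 ✓; |VP| = 60.03 ✓.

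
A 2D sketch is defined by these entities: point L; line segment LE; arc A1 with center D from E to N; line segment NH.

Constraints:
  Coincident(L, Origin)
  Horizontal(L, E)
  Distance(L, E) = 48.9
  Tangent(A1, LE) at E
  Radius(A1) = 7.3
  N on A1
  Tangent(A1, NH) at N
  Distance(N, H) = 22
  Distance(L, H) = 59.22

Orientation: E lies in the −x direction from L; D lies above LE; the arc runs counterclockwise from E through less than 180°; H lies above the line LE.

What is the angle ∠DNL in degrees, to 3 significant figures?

143°

Checks: L.y = 0.00, E.y = 0.00 ✓; |DN| = 7.300 ✓; ∠(DN, NH) = 90.00° ✓; |NH| = 22.00 ✓; |LH| = 59.22 ✓.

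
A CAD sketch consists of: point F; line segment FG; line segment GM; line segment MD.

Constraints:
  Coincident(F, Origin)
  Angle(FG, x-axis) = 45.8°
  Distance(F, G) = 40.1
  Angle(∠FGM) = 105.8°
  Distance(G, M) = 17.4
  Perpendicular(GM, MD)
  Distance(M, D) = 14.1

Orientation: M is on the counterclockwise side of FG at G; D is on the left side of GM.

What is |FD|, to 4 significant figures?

37.44

F is at the origin; FG runs at 45.8° with length 40.1, so G = 40.1·(cos 45.8°, sin 45.8°) = (27.96, 28.75). ∠FGM = 105.8°, so GM runs at 45.8° + (180° − 105.8°) = 120.0° from the x-axis; with |GM| = 17.4, M = G + 17.4·(cos 120.0°, sin 120.0°) = (19.26, 43.82). GM ⟂ MD; with |MD| = 14.1 on the left of GM, D = M + 14.1·(-0.8660, -0.5000) = (7.045, 36.77). Then |FD| = |D − F| = 37.44.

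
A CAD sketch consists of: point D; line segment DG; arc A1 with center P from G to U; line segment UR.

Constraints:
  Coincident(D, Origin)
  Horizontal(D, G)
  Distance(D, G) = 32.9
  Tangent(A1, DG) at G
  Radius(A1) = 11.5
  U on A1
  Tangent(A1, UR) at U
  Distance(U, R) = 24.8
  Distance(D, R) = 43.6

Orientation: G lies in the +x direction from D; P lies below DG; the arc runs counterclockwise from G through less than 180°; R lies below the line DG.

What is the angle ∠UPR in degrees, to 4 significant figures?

65.12°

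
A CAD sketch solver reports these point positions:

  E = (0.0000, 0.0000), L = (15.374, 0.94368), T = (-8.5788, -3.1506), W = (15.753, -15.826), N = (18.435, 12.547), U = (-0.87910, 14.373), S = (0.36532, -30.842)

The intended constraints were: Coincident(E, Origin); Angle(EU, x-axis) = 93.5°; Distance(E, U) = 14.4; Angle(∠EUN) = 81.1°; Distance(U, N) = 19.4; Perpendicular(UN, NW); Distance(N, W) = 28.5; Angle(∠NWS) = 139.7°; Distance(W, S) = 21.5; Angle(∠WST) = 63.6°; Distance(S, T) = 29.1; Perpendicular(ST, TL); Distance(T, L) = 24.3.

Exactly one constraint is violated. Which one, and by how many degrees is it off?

Perpendicular(ST, TL) — off by 8.20°.

E = (0.00, 0.00) ✓; EU at 93.50° ✓; |EU| = 14.40 ✓; ∠EUN = 81.10° ✓; |UN| = 19.40 ✓; ∠(UN, NW) = 90.00° ✓; |NW| = 28.50 ✓; ∠NWS = 139.7° ✓; |WS| = 21.50 ✓; ∠WST = 63.60° ✓; |ST| = 29.10 ✓; ∠(ST, TL) = 98.20° ✗; |TL| = 24.30 ✓.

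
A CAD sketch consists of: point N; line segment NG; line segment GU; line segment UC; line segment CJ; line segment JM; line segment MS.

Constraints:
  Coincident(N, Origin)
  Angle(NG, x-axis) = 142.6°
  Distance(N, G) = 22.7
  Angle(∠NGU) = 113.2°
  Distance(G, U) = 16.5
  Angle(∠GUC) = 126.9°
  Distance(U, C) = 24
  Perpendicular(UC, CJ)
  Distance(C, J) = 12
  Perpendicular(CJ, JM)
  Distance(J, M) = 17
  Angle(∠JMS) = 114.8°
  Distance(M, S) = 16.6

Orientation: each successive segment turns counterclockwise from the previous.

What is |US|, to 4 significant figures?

3.069

The perpendicularity gives JM at right angles to CJ, so JM runs at 82.50°; with |JM| = 17.0, M = (-21.42, -2.819). ∠JMS = 114.8° gives MS at 147.7° from the x-axis; with |MS| = 16.6, S = (-35.46, 6.051). Then |US| = |S − U| = 3.069.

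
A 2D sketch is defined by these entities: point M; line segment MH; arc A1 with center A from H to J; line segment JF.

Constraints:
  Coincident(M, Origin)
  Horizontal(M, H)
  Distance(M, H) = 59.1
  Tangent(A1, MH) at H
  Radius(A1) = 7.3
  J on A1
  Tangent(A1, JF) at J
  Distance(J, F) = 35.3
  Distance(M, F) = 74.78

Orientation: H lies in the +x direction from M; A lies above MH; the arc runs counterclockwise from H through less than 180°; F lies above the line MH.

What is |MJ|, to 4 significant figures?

66.85

Checks: |AJ| = 7.300 ✓; ∠(AJ, JF) = 90.00° ✓; |JF| = 35.30 ✓; |MF| = 74.78 ✓.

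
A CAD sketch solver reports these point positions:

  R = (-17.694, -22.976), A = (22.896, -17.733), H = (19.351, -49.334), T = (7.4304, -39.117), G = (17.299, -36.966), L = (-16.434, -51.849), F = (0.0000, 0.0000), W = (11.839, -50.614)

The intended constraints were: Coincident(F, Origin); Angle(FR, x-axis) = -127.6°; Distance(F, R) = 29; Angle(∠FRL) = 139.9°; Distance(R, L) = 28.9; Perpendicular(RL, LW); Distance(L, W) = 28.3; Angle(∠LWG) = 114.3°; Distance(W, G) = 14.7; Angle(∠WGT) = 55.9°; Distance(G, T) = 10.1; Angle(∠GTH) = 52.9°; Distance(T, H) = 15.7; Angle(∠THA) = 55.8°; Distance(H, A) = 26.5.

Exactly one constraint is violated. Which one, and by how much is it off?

Distance(H, A) = 26.5 — off by 5.30.

F = (0.00, 0.00) ✓; FR at -127.6° ✓; |FR| = 29.00 ✓; ∠FRL = 139.9° ✓; |RL| = 28.90 ✓; ∠(RL, LW) = 90.00° ✓; |LW| = 28.30 ✓; ∠LWG = 114.3° ✓; |WG| = 14.70 ✓; ∠WGT = 55.90° ✓; |GT| = 10.10 ✓; ∠GTH = 52.90° ✓; |TH| = 15.70 ✓; ∠THA = 55.80° ✓; |HA| = 31.80 ✗.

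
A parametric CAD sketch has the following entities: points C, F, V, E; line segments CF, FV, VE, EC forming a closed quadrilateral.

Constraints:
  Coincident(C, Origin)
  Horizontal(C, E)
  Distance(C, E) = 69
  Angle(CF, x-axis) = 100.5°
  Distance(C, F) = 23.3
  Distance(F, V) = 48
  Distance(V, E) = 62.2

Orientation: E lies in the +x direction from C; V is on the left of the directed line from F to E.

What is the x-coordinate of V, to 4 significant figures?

34.25

C is at the origin; CE is horizontal with |CE| = 69.0 and E in +x, so E = (69.0, 0). CF runs at 100.5° with |CF| = 23.3, so F = (-4.246, 22.91). V is determined by |FV| = 48.0 and |VE| = 62.2 together: it lies at the intersection of circle(F, 48.0) and circle(E, 62.2). With |FE| = 76.75, the foot of the radical line on FE is 28.18 from F and the perpendicular offset is √(48.0² − 28.18²) = 38.86. Taking the left-of-FE solution: V = (34.25, 51.59).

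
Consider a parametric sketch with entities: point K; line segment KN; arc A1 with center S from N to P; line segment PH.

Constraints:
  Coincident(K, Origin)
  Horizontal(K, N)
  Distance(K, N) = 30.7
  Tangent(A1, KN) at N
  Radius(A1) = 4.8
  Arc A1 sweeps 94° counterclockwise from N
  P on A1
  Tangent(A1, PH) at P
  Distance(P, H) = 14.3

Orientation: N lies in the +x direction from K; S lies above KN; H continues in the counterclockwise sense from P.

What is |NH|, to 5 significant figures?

19.767

K is at the origin; KN is horizontal with |KN| = 30.7 and N on the +x side, so N = (30.700, 0.0000). A1 meets KN tangentially, so SN is at right angles to KN, so S = N + (0, 4.8) = (30.700, 4.8000). On A1, N sits at bearing -90° from S; a 94° counterclockwise sweep puts P at bearing 4°, so P = S + 4.8·(cos 4°, sin 4°) = (35.488, 5.1348). The tangent condition forces SP to be normal to PH, so PH runs along (−sin 4°, cos 4°); with |PH| = 14.3, H = (34.491, 19.400). Then |NH| = |H − N| = 19.767.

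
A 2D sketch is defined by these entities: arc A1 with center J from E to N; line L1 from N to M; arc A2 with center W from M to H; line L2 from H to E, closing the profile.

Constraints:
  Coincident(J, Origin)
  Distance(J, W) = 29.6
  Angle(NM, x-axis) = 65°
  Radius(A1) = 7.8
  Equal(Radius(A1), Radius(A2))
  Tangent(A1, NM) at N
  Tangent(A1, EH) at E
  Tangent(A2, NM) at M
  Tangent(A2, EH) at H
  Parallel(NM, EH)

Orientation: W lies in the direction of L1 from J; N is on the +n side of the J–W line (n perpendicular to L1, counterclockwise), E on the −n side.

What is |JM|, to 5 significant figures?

30.610

The slot axis is L1's direction at 65.0°, so u = (cos 65.0°, sin 65.0°) = (0.42262, 0.90631) and n = (−sin 65.0°, cos 65.0°) = (-0.90631, 0.42262). J is at the origin and W lies 29.6 along u from J, so W = 29.6·u = (12.510, 26.827). Tangency of A1 to both parallel lines with radius 7.8 puts N and E at J ± 7.8·n: N = (-7.0692, 3.2964), E = (7.0692, -3.2964). Equal radii place M and H the same way about W: M = W + 7.8·n = (5.4403, 30.123), H = W − 7.8·n = (19.579, 23.530). Then |JM| = |M − J| = 30.610.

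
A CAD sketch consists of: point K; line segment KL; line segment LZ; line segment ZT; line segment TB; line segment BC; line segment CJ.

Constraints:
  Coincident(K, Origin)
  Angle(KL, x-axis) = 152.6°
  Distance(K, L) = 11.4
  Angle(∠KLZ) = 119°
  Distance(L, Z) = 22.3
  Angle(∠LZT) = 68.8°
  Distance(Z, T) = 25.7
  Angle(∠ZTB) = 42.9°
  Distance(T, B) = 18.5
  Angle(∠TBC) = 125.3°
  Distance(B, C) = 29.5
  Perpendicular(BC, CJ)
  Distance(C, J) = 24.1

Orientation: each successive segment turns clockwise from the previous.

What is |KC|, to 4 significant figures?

39.39

K is at the origin; KL runs at 152.6° with length 11.4, so L = (-10.12, 5.246). ∠KLZ = 119.0° gives LZ at 91.60° from the x-axis; with |LZ| = 22.3, Z = (-10.74, 27.54). ∠LZT = 68.8° gives ZT at -19.60° from the x-axis; with |ZT| = 25.7, T = (13.47, 18.92). ∠ZTB = 42.9° gives TB at -156.7° from the x-axis; with |TB| = 18.5, B = (-3.524, 11.60). ∠TBC = 125.3° gives BC at 148.6° from the x-axis; with |BC| = 29.5, C = (-28.70, 26.97). Then |KC| = |C − K| = 39.39.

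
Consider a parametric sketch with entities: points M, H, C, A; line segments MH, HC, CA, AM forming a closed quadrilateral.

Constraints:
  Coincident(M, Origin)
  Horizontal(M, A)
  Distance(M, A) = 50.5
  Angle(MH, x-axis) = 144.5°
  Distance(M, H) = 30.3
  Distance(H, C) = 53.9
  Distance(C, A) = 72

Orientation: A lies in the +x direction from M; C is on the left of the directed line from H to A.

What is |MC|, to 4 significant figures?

60.00

Checks: M = (0.00, 0.00) ✓; |HC| = 53.90 ✓; |CA| = 72.00 ✓.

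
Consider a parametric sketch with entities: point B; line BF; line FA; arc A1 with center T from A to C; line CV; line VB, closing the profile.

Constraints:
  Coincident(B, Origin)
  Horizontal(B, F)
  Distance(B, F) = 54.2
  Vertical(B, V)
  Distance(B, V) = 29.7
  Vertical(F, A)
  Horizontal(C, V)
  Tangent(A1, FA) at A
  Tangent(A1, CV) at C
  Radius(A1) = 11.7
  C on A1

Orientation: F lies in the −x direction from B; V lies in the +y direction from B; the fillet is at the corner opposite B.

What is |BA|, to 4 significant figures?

57.11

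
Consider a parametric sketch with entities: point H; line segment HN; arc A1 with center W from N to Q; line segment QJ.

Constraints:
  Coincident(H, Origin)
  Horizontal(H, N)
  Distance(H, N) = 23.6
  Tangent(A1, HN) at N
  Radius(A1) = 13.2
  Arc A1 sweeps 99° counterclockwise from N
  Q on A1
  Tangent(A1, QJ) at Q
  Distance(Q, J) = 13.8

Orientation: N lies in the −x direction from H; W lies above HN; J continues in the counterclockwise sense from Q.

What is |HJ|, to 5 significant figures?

31.571

On A1, N sits at bearing -90° from W; a 99° counterclockwise sweep puts Q at bearing 9°, so Q = W + 13.2·(cos 9°, sin 9°) = (-10.563, 15.265). Since A1 is tangent to QJ there, WQ ⟂ QJ, so QJ runs along (−sin 9°, cos 9°); with |QJ| = 13.8, J = (-12.721, 28.895). Then |HJ| = |J − H| = 31.571.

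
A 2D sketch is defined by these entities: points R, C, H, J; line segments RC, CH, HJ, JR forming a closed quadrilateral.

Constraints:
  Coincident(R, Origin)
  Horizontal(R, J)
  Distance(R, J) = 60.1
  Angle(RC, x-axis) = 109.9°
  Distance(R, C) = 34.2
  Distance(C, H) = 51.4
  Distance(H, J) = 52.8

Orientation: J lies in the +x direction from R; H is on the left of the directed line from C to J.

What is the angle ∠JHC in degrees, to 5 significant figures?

97.954°

Checks: R.y = 0.00, J.y = 0.00 ✓; |CH| = 51.40 ✓; |HJ| = 52.80 ✓.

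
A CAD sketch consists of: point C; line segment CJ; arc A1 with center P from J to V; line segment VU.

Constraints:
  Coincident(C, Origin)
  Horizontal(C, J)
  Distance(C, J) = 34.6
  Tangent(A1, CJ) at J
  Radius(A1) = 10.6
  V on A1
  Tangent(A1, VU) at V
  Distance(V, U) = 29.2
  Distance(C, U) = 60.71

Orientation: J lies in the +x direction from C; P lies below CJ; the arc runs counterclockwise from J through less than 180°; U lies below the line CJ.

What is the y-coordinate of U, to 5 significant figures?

-39.434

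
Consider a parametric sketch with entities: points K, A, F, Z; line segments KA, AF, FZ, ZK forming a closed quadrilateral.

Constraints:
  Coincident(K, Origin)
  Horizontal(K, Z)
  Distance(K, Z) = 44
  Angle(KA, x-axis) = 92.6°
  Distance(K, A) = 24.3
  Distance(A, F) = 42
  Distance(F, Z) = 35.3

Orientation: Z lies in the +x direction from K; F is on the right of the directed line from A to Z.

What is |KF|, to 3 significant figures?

19.8

K is at the origin; K and Z share the same y with |KZ| = 44.0 and Z in +x, so Z = (44.0, 0). KA runs at 92.6° with |KA| = 24.3, so A = (-1.10, 24.3). F is determined by |AF| = 42.0 and |FZ| = 35.3 together: it lies at the intersection of circle(A, 42.0) and circle(Z, 35.3). With |AZ| = 51.2, the foot of the radical line on AZ is 30.7 from A and the perpendicular offset is √(42.0² − 30.7²) = 28.7. Taking the right-of-AZ solution: F = (12.3, -15.5).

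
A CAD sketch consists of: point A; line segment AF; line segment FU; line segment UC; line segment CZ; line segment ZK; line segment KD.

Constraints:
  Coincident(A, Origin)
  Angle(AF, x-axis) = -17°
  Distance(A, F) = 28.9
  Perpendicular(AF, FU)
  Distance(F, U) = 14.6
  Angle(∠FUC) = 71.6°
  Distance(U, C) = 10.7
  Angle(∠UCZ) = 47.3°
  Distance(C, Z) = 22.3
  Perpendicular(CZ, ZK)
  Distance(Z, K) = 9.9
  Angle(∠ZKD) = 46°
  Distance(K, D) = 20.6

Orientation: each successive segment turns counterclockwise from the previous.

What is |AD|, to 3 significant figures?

23.5

A is at the origin; AF runs at -17.0° with length 28.9, so F = (27.6, -8.45). AF is perpendicular to FU, so FU runs at 73.0°; with |FU| = 14.6, U = (31.9, 5.51). ∠FUC = 71.6° gives UC at -179° from the x-axis; with |UC| = 10.7, C = (21.2, 5.25). ∠UCZ = 47.3° gives CZ at -45.9° from the x-axis; with |CZ| = 22.3, Z = (36.7, -10.8). CZ is perpendicular to ZK, so ZK runs at 44.1°; with |ZK| = 9.9, K = (43.8, -3.87). ∠ZKD = 46.0° gives KD at 178° from the x-axis; with |KD| = 20.6, D = (23.2, -3.19). Then |AD| = |D − A| = 23.5.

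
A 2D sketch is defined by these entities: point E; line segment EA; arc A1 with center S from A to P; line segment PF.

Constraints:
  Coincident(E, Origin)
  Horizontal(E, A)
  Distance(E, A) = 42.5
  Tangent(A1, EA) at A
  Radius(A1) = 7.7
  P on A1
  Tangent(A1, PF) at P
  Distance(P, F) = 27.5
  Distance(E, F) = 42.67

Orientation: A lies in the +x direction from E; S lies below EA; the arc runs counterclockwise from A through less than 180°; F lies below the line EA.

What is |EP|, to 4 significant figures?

35.52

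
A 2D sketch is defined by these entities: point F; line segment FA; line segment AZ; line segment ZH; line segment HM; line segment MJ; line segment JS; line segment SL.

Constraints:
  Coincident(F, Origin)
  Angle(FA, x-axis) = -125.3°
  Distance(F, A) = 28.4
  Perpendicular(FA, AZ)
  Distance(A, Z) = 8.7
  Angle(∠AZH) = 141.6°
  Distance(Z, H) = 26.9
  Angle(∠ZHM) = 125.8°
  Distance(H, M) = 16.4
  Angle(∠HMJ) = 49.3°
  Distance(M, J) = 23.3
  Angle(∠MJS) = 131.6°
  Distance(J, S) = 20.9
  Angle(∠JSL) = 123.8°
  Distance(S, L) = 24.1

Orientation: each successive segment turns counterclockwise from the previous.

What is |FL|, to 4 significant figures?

55.86

F is at the origin; FA runs at -125.3° with length 28.4, so A = (-16.41, -23.18). The perpendicularity gives AZ at right angles to FA, so AZ runs at -35.30°; with |AZ| = 8.7, Z = (-9.311, -28.21). ∠AZH = 141.6° gives ZH at 3.100° from the x-axis; with |ZH| = 26.9, H = (17.55, -26.75). ∠ZHM = 125.8° gives HM at 57.30° from the x-axis; with |HM| = 16.4, M = (26.41, -12.95). ∠HMJ = 49.3° gives MJ at -172.0° from the x-axis; with |MJ| = 23.3, J = (3.337, -16.19). ∠MJS = 131.6° gives JS at -123.6° from the x-axis; with |JS| = 20.9, S = (-8.229, -33.60). ∠JSL = 123.8° gives SL at -67.40° from the x-axis; with |SL| = 24.1, L = (1.032, -55.85). Then |FL| = |L − F| = 55.86.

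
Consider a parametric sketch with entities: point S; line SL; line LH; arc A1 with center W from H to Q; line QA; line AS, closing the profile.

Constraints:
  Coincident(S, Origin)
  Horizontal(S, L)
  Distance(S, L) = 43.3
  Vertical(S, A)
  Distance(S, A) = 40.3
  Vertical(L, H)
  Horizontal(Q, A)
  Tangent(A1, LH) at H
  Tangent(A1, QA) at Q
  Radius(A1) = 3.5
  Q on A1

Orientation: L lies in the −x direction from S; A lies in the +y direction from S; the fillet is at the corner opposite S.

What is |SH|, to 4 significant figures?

56.83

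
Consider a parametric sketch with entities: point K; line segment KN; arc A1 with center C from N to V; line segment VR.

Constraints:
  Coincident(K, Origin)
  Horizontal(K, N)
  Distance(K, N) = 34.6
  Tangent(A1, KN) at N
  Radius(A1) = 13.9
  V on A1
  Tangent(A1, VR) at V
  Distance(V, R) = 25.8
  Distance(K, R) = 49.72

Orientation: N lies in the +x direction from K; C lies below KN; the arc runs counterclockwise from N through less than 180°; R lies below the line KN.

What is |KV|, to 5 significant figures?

26.942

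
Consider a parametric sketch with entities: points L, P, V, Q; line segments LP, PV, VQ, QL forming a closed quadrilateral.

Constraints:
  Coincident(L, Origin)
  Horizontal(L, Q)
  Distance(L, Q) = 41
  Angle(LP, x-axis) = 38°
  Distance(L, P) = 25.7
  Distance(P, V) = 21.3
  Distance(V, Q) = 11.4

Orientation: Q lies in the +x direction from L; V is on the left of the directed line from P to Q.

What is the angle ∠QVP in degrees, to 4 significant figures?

101.5°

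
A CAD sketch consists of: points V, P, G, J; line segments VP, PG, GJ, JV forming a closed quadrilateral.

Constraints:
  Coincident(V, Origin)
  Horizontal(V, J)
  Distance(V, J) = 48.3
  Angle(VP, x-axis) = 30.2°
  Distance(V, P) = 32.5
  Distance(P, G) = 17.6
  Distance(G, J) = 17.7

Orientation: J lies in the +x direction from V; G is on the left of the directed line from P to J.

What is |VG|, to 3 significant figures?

48.9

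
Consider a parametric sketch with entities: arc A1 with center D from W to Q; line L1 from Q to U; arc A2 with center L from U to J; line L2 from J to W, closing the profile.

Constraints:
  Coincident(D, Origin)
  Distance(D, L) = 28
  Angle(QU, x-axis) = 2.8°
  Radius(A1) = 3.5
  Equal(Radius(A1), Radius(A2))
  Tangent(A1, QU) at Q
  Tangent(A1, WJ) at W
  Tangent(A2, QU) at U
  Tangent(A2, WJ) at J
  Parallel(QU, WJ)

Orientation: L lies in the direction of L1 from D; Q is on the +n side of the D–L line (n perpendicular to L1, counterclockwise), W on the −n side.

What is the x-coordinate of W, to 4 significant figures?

0.1710

The slot axis is L1's direction at 2.8°, so u = (cos 2.8°, sin 2.8°) = (0.9988, 0.04885) and n = (−sin 2.8°, cos 2.8°) = (-0.04885, 0.9988). D is at the origin and L lies 28.0 along u from D, so L = 28.0·u = (27.97, 1.368). Tangency of A1 to both parallel lines with radius 3.5 puts Q and W at D ± 3.5·n: Q = (-0.1710, 3.496), W = (0.1710, -3.496). So W.x = 0.1710.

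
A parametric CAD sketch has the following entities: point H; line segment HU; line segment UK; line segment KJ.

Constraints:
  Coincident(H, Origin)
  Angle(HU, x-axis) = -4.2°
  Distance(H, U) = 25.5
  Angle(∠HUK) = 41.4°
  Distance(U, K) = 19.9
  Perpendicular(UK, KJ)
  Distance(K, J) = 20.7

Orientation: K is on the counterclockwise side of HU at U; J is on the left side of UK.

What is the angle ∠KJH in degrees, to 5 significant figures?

11.380°

∠HUK = 41.4°, so UK runs at -4.2° + (180° − 41.4°) = 134.40° from the x-axis; with |UK| = 19.9, K = U + 19.9·(cos 134.40°, sin 134.40°) = (11.508, 12.350). The perpendicularity gives KJ at right angles to UK; with |KJ| = 20.7 on the left of UK, J = K + 20.7·(-0.71447, -0.69966) = (-3.2814, -2.1326). Then cos ∠KJH = JK·JH / (|JK||JH|), giving 11.380°.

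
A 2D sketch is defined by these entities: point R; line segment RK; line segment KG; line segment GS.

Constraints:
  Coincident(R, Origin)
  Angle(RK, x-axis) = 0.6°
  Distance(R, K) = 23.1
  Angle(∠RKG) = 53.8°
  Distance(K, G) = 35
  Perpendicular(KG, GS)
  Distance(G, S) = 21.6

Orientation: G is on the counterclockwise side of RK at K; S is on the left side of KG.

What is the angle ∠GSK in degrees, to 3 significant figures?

58.3°

∠RKG = 53.8°, so KG runs at 0.6° + (180° − 53.8°) = 127° from the x-axis; with |KG| = 35.0, G = K + 35.0·(cos 127°, sin 127°) = (2.13, 28.3). The perpendicularity gives GS at right angles to KG; with |GS| = 21.6 on the left of KG, S = G + 21.6·(-0.801, -0.599) = (-15.2, 15.3). Then cos ∠GSK = SG·SK / (|SG||SK|), giving 58.3°.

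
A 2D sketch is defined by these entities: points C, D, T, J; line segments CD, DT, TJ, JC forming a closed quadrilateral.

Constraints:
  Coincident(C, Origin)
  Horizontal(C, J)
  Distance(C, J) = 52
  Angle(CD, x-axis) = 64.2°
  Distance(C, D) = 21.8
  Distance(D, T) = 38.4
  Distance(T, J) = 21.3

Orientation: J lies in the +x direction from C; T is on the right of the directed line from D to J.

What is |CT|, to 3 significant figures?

35.0

Checks: |DT| = 38.40 ✓; |TJ| = 21.30 ✓.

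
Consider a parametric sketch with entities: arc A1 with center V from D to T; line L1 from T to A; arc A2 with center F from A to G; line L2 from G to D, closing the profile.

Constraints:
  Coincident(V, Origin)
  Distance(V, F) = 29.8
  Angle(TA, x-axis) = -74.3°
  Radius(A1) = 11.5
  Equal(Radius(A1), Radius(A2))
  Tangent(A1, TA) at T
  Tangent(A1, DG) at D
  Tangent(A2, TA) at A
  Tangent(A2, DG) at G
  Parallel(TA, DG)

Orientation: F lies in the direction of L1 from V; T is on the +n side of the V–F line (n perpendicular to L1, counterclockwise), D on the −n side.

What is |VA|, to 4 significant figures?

31.94

Tangency of A1 to both parallel lines with radius 11.5 puts T and D at V ± 11.5·n: T = (11.07, 3.112), D = (-11.07, -3.112). Equal radii place A and G the same way about F: A = F + 11.5·n = (19.13, -25.58), G = F − 11.5·n = (-3.007, -31.80). Then |VA| = |A − V| = 31.94.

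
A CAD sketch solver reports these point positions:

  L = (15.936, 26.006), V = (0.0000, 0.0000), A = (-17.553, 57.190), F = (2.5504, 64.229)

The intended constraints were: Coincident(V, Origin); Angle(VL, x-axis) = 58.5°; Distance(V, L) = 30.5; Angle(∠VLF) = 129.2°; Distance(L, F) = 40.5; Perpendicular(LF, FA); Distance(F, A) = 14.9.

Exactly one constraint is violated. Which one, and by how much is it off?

Distance(F, A) = 14.9 — off by 6.40.

V = (0.00, 0.00) ✓; VL at 58.50° ✓; |VL| = 30.50 ✓; ∠VLF = 129.2° ✓; |LF| = 40.50 ✓; ∠(LF, FA) = 90.00° ✓; |FA| = 21.30 ✗.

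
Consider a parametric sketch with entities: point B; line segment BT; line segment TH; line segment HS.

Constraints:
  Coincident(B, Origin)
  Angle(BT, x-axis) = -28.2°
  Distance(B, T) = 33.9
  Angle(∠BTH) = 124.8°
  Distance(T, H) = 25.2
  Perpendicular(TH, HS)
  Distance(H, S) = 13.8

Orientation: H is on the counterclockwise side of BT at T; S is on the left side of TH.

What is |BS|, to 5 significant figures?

46.706

∠BTH = 124.8°, so TH runs at -28.2° + (180° − 124.8°) = 27.000° from the x-axis; with |TH| = 25.2, H = T + 25.2·(cos 27.000°, sin 27.000°) = (52.330, -4.5789). TH ⟂ HS; with |HS| = 13.8 on the left of TH, S = H + 13.8·(-0.45399, 0.89101) = (46.064, 7.7170). Then |BS| = |S − B| = 46.706.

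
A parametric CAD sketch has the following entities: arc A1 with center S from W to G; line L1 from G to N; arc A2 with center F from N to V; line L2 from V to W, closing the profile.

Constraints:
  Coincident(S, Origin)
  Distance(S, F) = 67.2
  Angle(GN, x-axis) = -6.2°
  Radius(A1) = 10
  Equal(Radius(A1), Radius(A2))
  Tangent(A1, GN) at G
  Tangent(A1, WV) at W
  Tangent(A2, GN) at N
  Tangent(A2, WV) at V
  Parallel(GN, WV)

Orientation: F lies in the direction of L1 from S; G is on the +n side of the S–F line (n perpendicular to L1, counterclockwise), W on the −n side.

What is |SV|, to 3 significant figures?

67.9

Tangency of A1 to both parallel lines with radius 10.0 puts G and W at S ± 10.0·n: G = (1.08, 9.94), W = (-1.08, -9.94). Equal radii place N and V the same way about F: N = F + 10.0·n = (67.9, 2.68), V = F − 10.0·n = (65.7, -17.2). Then |SV| = |V − S| = 67.9.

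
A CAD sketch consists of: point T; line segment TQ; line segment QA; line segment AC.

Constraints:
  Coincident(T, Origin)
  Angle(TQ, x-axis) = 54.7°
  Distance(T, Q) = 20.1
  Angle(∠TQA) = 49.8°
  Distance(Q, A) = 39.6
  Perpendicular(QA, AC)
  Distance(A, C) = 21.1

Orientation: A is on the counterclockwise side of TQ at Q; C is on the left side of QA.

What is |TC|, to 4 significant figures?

27.24

T is at the origin; TQ runs at 54.7° with length 20.1, so Q = 20.1·(cos 54.7°, sin 54.7°) = (11.61, 16.40). ∠TQA = 49.8°, so QA runs at 54.7° + (180° − 49.8°) = 184.9° from the x-axis; with |QA| = 39.6, A = Q + 39.6·(cos 184.9°, sin 184.9°) = (-27.84, 13.02). The perpendicularity gives AC at right angles to QA; with |AC| = 21.1 on the left of QA, C = A + 21.1·(0.08542, -0.9963) = (-26.04, -8.001). Then |TC| = |C − T| = 27.24.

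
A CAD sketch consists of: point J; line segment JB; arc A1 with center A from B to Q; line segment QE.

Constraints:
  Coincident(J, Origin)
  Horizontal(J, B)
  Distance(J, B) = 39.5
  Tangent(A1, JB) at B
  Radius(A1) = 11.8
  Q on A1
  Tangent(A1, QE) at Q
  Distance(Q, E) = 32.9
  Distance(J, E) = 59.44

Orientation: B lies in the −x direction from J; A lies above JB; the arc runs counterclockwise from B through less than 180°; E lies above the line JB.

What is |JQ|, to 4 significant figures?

31.84

Checks: |AQ| = 11.80 ✓; ∠(AQ, QE) = 90.00° ✓; |QE| = 32.90 ✓; |JE| = 59.44 ✓.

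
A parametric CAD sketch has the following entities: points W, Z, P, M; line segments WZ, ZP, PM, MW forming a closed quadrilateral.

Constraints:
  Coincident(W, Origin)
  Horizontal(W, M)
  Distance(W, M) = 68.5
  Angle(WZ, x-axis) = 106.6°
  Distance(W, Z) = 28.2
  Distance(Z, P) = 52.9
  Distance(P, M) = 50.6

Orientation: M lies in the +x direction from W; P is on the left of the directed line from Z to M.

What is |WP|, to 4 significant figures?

60.51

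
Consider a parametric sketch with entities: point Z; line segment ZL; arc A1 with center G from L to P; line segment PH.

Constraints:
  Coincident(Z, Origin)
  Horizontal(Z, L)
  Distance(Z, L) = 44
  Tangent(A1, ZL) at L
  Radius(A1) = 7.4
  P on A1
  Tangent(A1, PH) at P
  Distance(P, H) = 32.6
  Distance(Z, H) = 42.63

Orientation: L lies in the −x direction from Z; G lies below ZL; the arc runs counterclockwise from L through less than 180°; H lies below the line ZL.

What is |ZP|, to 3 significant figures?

50.6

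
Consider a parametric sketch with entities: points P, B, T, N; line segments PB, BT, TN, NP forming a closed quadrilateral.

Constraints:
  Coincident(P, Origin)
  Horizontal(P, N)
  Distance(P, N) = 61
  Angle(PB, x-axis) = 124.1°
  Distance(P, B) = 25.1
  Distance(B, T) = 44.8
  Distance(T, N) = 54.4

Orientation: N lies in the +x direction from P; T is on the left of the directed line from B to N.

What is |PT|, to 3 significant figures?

48.7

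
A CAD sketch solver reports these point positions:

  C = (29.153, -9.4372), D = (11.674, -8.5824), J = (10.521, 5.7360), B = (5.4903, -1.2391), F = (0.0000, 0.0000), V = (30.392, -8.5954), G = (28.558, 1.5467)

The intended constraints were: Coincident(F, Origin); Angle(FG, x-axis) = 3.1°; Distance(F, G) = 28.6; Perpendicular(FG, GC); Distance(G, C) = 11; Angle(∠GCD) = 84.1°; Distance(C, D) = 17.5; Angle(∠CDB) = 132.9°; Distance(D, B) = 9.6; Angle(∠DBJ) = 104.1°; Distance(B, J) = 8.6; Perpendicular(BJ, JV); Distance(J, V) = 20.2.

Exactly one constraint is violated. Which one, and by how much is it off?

Distance(J, V) = 20.2 — off by 4.30.

F = (0.00, 0.00) ✓; FG at 3.100° ✓; |FG| = 28.60 ✓; ∠(FG, GC) = 90.00° ✓; |GC| = 11.00 ✓; ∠GCD = 84.10° ✓; |CD| = 17.50 ✓; ∠CDB = 132.9° ✓; |DB| = 9.600 ✓; ∠DBJ = 104.1° ✓; |BJ| = 8.600 ✓; ∠(BJ, JV) = 90.00° ✓; |JV| = 24.50 ✗.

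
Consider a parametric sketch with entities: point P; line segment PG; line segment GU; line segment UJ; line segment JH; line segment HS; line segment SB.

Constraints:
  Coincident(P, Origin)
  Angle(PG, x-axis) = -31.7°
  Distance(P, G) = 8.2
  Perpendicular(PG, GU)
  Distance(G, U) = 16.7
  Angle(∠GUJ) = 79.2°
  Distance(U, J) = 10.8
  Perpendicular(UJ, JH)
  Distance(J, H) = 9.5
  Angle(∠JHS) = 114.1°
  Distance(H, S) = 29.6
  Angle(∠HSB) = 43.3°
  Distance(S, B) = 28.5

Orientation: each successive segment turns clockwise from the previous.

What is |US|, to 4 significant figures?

27.00

P is at the origin; PG runs at -31.7° with length 8.2, so G = (6.977, -4.309). PG is perpendicular to GU, so GU runs at -121.7°; with |GU| = 16.7, U = (-1.799, -18.52). ∠GUJ = 79.2° gives UJ at 137.5° from the x-axis; with |UJ| = 10.8, J = (-9.761, -11.22). The perpendicularity gives JH at right angles to UJ, so JH runs at 47.50°; with |JH| = 9.5, H = (-3.343, -4.217). ∠JHS = 114.1° gives HS at -18.40° from the x-axis; with |HS| = 29.6, S = (24.74, -13.56). Then |US| = |S − U| = 27.00.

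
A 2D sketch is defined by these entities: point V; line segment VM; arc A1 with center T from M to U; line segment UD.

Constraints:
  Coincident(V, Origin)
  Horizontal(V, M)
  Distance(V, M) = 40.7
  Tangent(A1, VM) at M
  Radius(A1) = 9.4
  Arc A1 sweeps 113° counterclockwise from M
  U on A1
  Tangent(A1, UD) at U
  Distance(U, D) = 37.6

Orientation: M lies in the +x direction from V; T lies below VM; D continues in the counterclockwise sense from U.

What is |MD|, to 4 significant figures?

48.06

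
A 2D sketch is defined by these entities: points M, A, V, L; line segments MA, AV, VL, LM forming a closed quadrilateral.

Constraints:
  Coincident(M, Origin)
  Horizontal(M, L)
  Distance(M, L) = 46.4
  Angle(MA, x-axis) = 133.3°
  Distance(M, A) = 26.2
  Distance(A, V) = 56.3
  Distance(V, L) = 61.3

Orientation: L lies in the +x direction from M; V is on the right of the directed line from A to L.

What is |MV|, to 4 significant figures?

35.57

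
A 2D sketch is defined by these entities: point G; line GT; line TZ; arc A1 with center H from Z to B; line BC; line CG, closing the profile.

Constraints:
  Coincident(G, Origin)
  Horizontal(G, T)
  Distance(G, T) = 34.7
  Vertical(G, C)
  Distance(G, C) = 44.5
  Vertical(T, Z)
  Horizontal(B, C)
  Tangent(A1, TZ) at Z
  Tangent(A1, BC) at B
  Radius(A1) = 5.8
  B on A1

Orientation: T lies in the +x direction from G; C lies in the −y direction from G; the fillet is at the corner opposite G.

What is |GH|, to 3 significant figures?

48.3

G is at the origin; G and T share the same y with |GT| = 34.7 and T on the +x side, so T = (34.7, 0.00). GC is vertical with |GC| = 44.5 and C on the −y side, so C = (0.00, -44.5). The virtual corner opposite G is at (34.7, -44.5). A1 meets TZ tangentially, so HZ is at right angles to TZ and A1 meets BC tangentially, so HB is at right angles to BC, with radius 5.8, so the center H sits 5.8 in from both sides at H = (28.9, -38.7). Then |GH| = |H − G| = 48.3.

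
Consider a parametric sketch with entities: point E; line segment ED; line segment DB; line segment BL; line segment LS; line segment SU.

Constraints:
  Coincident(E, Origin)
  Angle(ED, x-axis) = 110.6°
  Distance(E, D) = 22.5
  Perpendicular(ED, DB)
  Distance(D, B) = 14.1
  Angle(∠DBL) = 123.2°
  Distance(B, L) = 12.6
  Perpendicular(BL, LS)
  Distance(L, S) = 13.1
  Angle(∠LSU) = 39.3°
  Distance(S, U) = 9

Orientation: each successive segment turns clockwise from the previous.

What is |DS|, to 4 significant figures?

20.36

E is at the origin; ED runs at 110.6° with length 22.5, so D = (-7.916, 21.06). The perpendicularity gives DB at right angles to ED, so DB runs at 20.60°; with |DB| = 14.1, B = (5.282, 26.02). ∠DBL = 123.2° gives BL at -36.20° from the x-axis; with |BL| = 12.6, L = (15.45, 18.58). BL is perpendicular to LS, so LS runs at -126.2°; with |LS| = 13.1, S = (7.713, 8.009). Then |DS| = |S − D| = 20.36.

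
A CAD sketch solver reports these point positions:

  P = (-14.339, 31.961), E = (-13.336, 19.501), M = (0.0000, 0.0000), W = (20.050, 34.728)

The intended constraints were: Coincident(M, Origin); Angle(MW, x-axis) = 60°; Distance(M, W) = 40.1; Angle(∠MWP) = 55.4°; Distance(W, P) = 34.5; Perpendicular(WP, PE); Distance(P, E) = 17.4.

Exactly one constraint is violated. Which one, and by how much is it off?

Distance(P, E) = 17.4 — off by 4.90.

M = (0.00, 0.00) ✓; MW at 60.00° ✓; |MW| = 40.10 ✓; ∠MWP = 55.40° ✓; |WP| = 34.50 ✓; ∠(WP, PE) = 90.00° ✓; |PE| = 12.50 ✗.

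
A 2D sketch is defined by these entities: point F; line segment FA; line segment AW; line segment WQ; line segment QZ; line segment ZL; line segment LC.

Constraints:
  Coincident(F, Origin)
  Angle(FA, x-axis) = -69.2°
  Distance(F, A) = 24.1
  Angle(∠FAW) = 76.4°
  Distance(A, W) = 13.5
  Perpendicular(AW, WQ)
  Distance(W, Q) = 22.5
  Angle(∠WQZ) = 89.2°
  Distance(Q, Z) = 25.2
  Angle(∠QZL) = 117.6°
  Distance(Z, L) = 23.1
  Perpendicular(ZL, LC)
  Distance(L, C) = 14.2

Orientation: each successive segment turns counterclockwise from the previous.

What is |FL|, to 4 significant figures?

35.37

F is at the origin; FA runs at -69.2° with length 24.1, so A = (8.558, -22.53). ∠FAW = 76.4° gives AW at 34.40° from the x-axis; with |AW| = 13.5, W = (19.70, -14.90). The perpendicularity gives WQ at right angles to AW, so WQ runs at 124.4°; with |WQ| = 22.5, Q = (6.985, 3.663). ∠WQZ = 89.2° gives QZ at -144.8° from the x-axis; with |QZ| = 25.2, Z = (-13.61, -10.86). ∠QZL = 117.6° gives ZL at -82.40° from the x-axis; with |ZL| = 23.1, L = (-10.55, -33.76). Then |FL| = |L − F| = 35.37.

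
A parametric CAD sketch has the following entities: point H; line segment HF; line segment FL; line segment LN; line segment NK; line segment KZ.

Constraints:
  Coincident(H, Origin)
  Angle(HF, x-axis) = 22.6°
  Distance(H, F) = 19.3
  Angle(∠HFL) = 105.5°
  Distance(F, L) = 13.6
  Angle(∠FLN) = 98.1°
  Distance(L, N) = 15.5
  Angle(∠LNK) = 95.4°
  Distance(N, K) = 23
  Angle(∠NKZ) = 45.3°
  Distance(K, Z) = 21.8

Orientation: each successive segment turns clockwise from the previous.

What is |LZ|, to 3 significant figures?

9.12

H is at the origin; HF runs at 22.6° with length 19.3, so F = (17.8, 7.42). ∠HFL = 105.5° gives FL at -51.9° from the x-axis; with |FL| = 13.6, L = (26.2, -3.29). ∠FLN = 98.1° gives LN at -134° from the x-axis; with |LN| = 15.5, N = (15.5, -14.5). ∠LNK = 95.4° gives NK at 142° from the x-axis; with |NK| = 23.0, K = (-2.54, -0.186). ∠NKZ = 45.3° gives KZ at 6.90° from the x-axis; with |KZ| = 21.8, Z = (19.1, 2.43). Then |LZ| = |Z − L| = 9.12.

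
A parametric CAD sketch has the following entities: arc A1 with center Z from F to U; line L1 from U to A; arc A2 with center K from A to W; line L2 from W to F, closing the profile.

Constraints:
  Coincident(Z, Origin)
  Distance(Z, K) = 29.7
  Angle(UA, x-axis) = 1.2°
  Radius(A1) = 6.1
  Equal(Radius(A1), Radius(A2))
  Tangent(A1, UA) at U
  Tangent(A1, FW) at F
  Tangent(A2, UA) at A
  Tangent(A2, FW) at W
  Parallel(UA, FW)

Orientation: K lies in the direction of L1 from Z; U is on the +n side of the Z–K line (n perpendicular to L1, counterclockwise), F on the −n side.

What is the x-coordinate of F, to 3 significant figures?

0.128

The slot axis is L1's direction at 1.2°, so u = (cos 1.2°, sin 1.2°) = (1.00, 0.0209) and n = (−sin 1.2°, cos 1.2°) = (-0.0209, 1.00). Z is at the origin and K lies 29.7 along u from Z, so K = 29.7·u = (29.7, 0.622). Tangency of A1 to both parallel lines with radius 6.1 puts U and F at Z ± 6.1·n: U = (-0.128, 6.10), F = (0.128, -6.10). So F.x = 0.128.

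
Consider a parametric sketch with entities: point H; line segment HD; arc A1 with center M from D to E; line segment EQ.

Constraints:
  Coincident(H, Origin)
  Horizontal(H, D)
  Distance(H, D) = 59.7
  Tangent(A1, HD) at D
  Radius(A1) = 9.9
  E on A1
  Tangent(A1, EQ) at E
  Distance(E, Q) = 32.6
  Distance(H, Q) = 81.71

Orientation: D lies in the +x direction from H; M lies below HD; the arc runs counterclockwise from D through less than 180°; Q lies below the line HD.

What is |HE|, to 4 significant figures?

53.78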